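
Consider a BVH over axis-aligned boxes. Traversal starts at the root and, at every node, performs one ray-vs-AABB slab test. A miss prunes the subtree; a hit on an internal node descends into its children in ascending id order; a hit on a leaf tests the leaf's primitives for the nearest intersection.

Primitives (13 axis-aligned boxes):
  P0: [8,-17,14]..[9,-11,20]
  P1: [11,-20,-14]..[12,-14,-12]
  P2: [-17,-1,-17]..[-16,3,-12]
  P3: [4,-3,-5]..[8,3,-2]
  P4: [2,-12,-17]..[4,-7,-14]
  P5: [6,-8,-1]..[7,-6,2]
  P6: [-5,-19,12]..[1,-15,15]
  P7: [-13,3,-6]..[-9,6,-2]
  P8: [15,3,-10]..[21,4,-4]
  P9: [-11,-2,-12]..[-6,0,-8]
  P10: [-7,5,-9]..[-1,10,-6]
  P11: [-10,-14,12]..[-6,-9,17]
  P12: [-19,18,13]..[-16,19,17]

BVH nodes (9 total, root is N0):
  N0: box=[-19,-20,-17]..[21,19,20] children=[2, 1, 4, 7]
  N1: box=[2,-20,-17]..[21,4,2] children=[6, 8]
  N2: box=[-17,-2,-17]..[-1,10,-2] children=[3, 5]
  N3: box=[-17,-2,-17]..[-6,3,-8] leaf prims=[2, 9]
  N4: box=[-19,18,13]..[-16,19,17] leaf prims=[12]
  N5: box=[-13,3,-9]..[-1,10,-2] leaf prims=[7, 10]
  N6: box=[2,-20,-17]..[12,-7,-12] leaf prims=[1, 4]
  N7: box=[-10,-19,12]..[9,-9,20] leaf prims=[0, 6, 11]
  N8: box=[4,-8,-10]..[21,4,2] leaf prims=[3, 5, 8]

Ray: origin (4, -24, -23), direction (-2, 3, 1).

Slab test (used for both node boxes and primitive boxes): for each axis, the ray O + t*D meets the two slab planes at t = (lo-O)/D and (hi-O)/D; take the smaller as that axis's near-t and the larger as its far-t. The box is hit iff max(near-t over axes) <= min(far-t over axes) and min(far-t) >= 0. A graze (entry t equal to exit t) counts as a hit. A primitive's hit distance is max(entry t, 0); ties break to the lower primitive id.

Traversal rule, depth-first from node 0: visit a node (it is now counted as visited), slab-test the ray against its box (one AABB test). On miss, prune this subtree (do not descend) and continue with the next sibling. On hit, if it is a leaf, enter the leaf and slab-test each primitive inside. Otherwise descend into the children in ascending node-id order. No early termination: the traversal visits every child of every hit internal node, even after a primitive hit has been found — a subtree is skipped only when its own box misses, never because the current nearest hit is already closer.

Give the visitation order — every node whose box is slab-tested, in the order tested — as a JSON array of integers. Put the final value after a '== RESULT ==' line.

Walk:
N0 x:[-17/2,23/2] y:[4/3,43/3] z:[6,43] -> hit [6,23/2], descend [1, 2, 4, 7]
  N1 x:[-17/2,1] y:[4/3,28/3] z:[6,25] -> miss, prune
  N2 x:[5/2,21/2] y:[22/3,34/3] z:[6,21] -> hit [22/3,21/2], descend [3, 5]
    N3 x:[5,21/2] y:[22/3,9] z:[6,15] -> hit [22/3,9] leaf, test {P2(miss), P9(miss)}
    N5 x:[5/2,17/2] y:[9,34/3] z:[14,21] -> miss, prune
  N4 x:[10,23/2] y:[14,43/3] z:[36,40] -> miss, prune
  N7 x:[-5/2,7] y:[5/3,5] z:[35,43] -> miss, prune

order=[0, 1, 2, 3, 5, 4, 7]  |boxes|=7  |leaves|=1  hit=miss

== RESULT ==
[0, 1, 2, 3, 5, 4, 7]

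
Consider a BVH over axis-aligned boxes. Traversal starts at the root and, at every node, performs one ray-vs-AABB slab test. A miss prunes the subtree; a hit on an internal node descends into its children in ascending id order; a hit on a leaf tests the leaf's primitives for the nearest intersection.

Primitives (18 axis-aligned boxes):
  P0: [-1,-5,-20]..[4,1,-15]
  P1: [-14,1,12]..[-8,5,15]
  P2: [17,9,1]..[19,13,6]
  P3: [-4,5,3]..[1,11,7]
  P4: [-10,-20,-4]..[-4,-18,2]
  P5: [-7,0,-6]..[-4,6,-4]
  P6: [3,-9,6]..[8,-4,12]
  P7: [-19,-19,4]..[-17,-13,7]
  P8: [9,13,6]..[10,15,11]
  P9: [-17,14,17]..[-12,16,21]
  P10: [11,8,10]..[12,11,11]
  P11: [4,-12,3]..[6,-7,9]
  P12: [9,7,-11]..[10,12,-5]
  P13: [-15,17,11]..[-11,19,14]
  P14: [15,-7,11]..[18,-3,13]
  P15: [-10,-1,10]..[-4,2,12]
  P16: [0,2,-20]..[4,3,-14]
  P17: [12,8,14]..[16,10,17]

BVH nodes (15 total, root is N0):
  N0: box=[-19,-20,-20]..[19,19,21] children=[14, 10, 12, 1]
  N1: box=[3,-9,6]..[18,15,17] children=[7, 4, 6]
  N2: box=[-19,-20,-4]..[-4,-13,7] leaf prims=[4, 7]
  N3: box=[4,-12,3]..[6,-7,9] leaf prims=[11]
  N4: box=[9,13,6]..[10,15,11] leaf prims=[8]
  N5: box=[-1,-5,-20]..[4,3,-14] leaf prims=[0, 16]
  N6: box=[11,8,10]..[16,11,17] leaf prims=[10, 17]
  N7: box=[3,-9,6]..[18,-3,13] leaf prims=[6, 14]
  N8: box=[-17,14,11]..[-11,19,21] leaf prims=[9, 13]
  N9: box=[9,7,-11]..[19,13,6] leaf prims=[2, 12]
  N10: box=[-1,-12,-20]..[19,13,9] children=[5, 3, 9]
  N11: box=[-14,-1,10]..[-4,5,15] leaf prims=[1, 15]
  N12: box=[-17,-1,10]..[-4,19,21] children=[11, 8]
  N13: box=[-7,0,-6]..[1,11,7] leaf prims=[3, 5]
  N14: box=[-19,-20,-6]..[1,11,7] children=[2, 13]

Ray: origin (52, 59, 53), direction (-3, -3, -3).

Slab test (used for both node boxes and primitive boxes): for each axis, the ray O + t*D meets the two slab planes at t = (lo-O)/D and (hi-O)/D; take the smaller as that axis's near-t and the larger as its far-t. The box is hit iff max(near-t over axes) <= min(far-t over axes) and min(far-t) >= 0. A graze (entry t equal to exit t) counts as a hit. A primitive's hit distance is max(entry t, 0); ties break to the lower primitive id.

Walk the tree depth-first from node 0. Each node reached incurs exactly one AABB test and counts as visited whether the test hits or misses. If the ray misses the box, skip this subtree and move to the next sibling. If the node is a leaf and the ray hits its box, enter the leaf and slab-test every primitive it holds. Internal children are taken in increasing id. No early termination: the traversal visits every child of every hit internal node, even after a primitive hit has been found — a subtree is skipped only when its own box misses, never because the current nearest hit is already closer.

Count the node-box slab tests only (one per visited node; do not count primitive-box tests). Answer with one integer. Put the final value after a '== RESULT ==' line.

Trace the traversal:
N0 x:[11,71/3] y:[40/3,79/3] z:[32/3,73/3] -> hit [40/3,71/3], descend [1, 10, 12, 14]
  N1 x:[34/3,49/3] y:[44/3,68/3] z:[12,47/3] -> hit [44/3,47/3], descend [4, 6, 7]
    N4 x:[14,43/3] y:[44/3,46/3] z:[14,47/3] -> miss, prune
    N6 x:[12,41/3] y:[16,17] z:[12,43/3] -> miss, prune
    N7 x:[34/3,49/3] y:[62/3,68/3] z:[40/3,47/3] -> miss, prune
  N10 x:[11,53/3] y:[46/3,71/3] z:[44/3,73/3] -> hit [46/3,53/3], descend [3, 5, 9]
    N3 x:[46/3,16] y:[22,71/3] z:[44/3,50/3] -> miss, prune
    N5 x:[16,53/3] y:[56/3,64/3] z:[67/3,73/3] -> miss, prune
    N9 x:[11,43/3] y:[46/3,52/3] z:[47/3,64/3] -> miss, prune
  N12 x:[56/3,23] y:[40/3,20] z:[32/3,43/3] -> miss, prune
  N14 x:[17,71/3] y:[16,79/3] z:[46/3,59/3] -> hit [17,59/3], descend [2, 13]
    N2 x:[56/3,71/3] y:[24,79/3] z:[46/3,19] -> miss, prune
    N13 x:[17,59/3] y:[16,59/3] z:[46/3,59/3] -> hit [17,59/3] leaf, test {P3(miss), P5@t=19}

order=[0, 1, 4, 6, 7, 10, 3, 5, 9, 12, 14, 2, 13]  |boxes|=13  |leaves|=1  hit=P5

== RESULT ==
13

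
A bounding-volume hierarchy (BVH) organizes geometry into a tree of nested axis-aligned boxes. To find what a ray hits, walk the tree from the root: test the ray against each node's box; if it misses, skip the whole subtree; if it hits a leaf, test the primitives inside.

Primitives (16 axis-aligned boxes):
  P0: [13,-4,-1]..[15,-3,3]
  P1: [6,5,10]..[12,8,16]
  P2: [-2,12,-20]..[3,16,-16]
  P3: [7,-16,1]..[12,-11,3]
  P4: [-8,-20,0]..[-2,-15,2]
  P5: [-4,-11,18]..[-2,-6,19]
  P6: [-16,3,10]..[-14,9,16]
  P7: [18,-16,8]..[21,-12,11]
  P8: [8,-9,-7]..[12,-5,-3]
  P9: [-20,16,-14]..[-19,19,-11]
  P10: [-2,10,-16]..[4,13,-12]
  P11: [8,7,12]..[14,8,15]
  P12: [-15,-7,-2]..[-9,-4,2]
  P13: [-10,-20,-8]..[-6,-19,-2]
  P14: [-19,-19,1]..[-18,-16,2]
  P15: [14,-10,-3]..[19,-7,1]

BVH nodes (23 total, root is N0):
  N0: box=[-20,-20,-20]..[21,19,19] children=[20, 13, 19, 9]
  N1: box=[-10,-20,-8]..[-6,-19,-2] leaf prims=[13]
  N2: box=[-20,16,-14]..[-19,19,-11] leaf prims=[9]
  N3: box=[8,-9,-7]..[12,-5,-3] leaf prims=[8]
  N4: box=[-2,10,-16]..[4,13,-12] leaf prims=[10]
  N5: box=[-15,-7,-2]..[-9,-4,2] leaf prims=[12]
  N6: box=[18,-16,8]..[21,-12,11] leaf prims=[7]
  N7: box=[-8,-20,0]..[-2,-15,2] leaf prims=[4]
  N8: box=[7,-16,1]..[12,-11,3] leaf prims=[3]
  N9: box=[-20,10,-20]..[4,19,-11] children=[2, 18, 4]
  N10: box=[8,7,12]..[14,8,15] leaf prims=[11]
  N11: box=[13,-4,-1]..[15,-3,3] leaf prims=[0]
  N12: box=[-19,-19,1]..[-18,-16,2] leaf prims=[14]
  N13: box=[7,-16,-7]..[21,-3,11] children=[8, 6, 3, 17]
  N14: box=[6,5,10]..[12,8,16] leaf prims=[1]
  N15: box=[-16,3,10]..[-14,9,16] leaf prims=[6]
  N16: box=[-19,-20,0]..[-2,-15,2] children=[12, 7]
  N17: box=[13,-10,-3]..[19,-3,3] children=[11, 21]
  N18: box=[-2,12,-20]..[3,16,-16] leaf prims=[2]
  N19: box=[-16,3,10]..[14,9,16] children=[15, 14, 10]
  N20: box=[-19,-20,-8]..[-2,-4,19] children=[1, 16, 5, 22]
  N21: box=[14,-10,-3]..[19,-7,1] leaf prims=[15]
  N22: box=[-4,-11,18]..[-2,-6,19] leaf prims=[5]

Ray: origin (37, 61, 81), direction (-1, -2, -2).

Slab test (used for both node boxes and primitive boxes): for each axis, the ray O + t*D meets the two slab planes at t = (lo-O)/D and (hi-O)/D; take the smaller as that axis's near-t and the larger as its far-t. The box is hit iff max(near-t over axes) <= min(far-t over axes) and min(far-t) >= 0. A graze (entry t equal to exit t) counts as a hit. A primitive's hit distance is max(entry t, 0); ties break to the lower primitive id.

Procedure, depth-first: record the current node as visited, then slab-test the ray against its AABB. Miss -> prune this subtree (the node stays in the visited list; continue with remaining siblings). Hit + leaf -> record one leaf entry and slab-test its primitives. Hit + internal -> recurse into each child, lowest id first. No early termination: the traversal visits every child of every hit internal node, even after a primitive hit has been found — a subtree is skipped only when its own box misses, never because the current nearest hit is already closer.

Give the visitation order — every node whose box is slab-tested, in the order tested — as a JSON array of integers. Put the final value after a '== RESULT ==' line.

Traverse from the root:
N0 x:[16,57] y:[21,81/2] z:[31,101/2] -> hit [31,81/2], descend [9, 13, 19, 20]
  N9 x:[33,57] y:[21,51/2] z:[46,101/2] -> miss, prune
  N13 x:[16,30] y:[32,77/2] z:[35,44] -> miss, prune
  N19 x:[23,53] y:[26,29] z:[65/2,71/2] -> miss, prune
  N20 x:[39,56] y:[65/2,81/2] z:[31,89/2] -> hit [39,81/2], descend [1, 5, 16, 22]
    N1 x:[43,47] y:[40,81/2] z:[83/2,89/2] -> miss, prune
    N5 x:[46,52] y:[65/2,34] z:[79/2,83/2] -> miss, prune
    N16 x:[39,56] y:[38,81/2] z:[79/2,81/2] -> hit [79/2,81/2], descend [7, 12]
      N7 x:[39,45] y:[38,81/2] z:[79/2,81/2] -> hit [79/2,81/2] leaf, test {P4@t=79/2}
      N12 x:[55,56] y:[77/2,40] z:[79/2,40] -> miss, prune
    N22 x:[39,41] y:[67/2,36] z:[31,63/2] -> miss, prune

order=[0, 9, 13, 19, 20, 1, 5, 16, 7, 12, 22]  |boxes|=11  |leaves|=1  hit=P4

== RESULT ==
[0, 9, 13, 19, 20, 1, 5, 16, 7, 12, 22]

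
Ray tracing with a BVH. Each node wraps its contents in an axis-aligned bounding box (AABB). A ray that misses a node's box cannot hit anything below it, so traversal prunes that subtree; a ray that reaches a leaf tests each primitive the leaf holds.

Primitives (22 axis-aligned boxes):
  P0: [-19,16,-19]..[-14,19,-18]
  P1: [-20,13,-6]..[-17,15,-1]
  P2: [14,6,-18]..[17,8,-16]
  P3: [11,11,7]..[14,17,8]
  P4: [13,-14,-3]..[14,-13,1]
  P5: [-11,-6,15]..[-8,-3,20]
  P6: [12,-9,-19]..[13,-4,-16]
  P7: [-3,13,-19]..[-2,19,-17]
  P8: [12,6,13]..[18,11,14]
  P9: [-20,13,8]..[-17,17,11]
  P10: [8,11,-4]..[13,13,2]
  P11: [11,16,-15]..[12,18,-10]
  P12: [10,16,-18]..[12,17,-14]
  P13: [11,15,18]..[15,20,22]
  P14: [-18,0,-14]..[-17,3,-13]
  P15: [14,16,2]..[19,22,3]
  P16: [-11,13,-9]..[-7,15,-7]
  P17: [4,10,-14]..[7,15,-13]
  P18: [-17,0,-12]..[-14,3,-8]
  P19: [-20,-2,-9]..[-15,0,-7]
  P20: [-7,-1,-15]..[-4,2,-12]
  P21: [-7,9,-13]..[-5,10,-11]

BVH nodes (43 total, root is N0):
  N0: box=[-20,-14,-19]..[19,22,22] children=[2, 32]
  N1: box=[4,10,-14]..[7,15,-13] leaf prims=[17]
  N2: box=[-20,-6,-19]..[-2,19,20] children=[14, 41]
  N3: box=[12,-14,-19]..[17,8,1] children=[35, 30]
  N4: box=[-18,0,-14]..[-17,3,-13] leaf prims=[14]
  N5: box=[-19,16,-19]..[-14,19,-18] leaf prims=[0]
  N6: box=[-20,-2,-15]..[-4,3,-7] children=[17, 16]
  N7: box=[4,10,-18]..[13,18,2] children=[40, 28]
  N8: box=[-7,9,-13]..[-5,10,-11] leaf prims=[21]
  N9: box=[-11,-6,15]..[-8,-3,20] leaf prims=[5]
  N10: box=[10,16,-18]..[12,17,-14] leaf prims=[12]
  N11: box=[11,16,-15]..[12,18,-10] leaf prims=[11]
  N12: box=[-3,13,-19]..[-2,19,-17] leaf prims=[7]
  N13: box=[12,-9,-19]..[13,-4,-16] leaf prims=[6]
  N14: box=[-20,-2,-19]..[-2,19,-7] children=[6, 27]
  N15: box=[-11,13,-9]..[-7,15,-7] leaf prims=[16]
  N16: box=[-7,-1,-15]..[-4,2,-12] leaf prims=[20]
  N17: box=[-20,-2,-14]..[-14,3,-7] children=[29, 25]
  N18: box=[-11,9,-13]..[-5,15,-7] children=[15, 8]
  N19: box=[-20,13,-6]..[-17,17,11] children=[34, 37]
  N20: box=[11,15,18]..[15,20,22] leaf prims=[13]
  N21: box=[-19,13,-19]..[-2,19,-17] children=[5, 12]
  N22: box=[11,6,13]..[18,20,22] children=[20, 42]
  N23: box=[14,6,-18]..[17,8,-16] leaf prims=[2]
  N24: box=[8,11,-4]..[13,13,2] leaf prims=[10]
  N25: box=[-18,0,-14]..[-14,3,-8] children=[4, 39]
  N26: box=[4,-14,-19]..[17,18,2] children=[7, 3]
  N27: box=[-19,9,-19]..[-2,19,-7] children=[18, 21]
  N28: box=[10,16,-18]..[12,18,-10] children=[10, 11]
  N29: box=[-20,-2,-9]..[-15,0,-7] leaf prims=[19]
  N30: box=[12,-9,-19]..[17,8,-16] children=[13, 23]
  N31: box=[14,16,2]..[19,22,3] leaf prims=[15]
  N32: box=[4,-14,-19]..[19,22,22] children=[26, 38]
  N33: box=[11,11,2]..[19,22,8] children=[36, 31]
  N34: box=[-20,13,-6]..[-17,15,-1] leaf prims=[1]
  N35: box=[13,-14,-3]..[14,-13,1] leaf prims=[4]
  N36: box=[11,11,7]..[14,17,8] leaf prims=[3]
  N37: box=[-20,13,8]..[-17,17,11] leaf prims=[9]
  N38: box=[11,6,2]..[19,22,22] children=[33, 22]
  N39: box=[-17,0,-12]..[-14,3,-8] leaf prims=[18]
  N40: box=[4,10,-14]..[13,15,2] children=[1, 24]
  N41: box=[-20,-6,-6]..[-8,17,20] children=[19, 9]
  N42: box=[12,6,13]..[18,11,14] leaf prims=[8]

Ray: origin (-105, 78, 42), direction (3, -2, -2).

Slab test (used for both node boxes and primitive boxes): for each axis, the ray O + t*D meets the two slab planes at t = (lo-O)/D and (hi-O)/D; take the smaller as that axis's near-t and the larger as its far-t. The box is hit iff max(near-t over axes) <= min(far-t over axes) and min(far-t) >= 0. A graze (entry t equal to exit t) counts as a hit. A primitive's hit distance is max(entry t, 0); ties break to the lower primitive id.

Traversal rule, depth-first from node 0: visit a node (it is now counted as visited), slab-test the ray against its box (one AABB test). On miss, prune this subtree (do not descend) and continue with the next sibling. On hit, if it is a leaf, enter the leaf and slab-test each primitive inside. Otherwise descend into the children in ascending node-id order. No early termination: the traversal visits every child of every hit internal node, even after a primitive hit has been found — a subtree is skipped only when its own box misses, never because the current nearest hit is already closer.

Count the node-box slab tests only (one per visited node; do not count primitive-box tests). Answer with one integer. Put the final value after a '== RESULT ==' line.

Trace the traversal:
N0 x:[85/3,124/3] y:[28,46] z:[10,61/2] -> hit [85/3,61/2], descend [2, 32]
  N2 x:[85/3,103/3] y:[59/2,42] z:[11,61/2] -> hit [59/2,61/2], descend [14, 41]
    N14 x:[85/3,103/3] y:[59/2,40] z:[49/2,61/2] -> hit [59/2,61/2], descend [6, 27]
      N6 x:[85/3,101/3] y:[75/2,40] z:[49/2,57/2] -> miss, prune
      N27 x:[86/3,103/3] y:[59/2,69/2] z:[49/2,61/2] -> hit [59/2,61/2], descend [18, 21]
        N18 x:[94/3,100/3] y:[63/2,69/2] z:[49/2,55/2] -> miss, prune
        N21 x:[86/3,103/3] y:[59/2,65/2] z:[59/2,61/2] -> hit [59/2,61/2], descend [5, 12]
          N5 x:[86/3,91/3] y:[59/2,31] z:[30,61/2] -> hit [30,91/3] leaf, test {P0@t=30}
          N12 x:[34,103/3] y:[59/2,65/2] z:[59/2,61/2] -> miss, prune
    N41 x:[85/3,97/3] y:[61/2,42] z:[11,24] -> miss, prune
  N32 x:[109/3,124/3] y:[28,46] z:[10,61/2] -> miss, prune

Summary -> nodes [0, 2, 14, 6, 27, 18, 21, 5, 12, 41, 32]; box-tests=11; leaf-entries=1; first=P0

== RESULT ==
11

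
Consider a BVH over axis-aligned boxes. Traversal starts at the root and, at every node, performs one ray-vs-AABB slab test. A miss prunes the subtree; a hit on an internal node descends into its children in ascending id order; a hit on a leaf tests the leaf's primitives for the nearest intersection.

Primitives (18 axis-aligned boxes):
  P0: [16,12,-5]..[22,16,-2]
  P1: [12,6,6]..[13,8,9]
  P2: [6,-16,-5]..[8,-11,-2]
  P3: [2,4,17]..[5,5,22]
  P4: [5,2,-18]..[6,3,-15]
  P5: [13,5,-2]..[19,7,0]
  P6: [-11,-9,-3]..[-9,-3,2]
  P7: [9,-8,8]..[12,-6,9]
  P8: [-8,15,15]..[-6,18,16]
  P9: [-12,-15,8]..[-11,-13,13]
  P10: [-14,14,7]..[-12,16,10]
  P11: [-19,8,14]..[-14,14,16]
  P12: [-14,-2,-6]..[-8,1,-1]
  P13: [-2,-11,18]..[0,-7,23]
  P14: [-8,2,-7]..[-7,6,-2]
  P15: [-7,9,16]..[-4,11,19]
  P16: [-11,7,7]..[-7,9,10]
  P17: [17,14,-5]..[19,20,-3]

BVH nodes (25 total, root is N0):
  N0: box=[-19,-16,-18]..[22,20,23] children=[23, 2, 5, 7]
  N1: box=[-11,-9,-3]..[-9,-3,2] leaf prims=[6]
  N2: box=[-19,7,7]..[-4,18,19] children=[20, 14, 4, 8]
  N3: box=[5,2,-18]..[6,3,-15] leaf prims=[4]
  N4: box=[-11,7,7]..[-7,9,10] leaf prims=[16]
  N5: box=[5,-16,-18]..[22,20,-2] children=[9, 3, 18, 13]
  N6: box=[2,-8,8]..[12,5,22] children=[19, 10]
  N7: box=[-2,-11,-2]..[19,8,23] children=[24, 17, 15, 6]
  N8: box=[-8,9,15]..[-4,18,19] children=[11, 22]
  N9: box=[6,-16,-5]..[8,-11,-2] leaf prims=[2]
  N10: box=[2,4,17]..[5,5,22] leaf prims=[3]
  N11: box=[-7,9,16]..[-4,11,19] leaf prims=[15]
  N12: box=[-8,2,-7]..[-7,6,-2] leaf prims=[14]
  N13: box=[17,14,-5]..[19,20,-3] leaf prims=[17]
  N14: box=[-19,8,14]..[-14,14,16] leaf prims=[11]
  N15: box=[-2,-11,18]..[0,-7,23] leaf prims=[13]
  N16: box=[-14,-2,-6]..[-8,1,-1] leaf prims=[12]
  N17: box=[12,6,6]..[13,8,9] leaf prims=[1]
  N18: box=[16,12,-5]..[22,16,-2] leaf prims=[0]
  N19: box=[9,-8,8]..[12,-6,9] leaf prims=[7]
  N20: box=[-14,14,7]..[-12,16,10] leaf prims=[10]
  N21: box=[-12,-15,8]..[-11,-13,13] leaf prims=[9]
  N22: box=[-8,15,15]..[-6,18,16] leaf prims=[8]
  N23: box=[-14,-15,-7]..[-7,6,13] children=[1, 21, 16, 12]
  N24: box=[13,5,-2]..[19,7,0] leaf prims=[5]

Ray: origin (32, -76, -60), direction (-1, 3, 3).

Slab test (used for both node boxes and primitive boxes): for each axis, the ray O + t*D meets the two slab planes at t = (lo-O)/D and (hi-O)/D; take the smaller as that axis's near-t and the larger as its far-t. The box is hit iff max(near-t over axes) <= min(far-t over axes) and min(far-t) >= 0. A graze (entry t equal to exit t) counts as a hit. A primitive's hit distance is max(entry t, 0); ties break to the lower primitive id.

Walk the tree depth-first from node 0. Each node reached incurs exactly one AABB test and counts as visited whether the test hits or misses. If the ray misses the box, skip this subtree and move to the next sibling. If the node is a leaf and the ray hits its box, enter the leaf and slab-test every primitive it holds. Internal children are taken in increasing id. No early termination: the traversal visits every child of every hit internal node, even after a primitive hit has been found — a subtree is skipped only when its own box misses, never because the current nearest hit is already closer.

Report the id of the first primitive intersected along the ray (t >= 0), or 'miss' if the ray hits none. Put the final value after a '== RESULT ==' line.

Traverse from the root:
N0 x:[10,51] y:[20,32] z:[14,83/3] -> hit [20,83/3], descend [2, 5, 7, 23]
  N2 x:[36,51] y:[83/3,94/3] z:[67/3,79/3] -> miss, prune
  N5 x:[10,27] y:[20,32] z:[14,58/3] -> miss, prune
  N7 x:[13,34] y:[65/3,28] z:[58/3,83/3] -> hit [65/3,83/3], descend [6, 15, 17, 24]
    N6 x:[20,30] y:[68/3,27] z:[68/3,82/3] -> hit [68/3,27], descend [10, 19]
      N10 x:[27,30] y:[80/3,27] z:[77/3,82/3] -> hit [27,27] leaf, test {P3@t=27}
      N19 x:[20,23] y:[68/3,70/3] z:[68/3,23] -> hit [68/3,23] leaf, test {P7@t=68/3}
    N15 x:[32,34] y:[65/3,23] z:[26,83/3] -> miss, prune
    N17 x:[19,20] y:[82/3,28] z:[22,23] -> miss, prune
    N24 x:[13,19] y:[27,83/3] z:[58/3,20] -> miss, prune
  N23 x:[39,46] y:[61/3,82/3] z:[53/3,73/3] -> miss, prune

11 AABB tests over nodes [0, 2, 5, 7, 6, 10, 19, 15, 17, 24, 23]; 2 leaves entered; closest P7.

== RESULT ==
7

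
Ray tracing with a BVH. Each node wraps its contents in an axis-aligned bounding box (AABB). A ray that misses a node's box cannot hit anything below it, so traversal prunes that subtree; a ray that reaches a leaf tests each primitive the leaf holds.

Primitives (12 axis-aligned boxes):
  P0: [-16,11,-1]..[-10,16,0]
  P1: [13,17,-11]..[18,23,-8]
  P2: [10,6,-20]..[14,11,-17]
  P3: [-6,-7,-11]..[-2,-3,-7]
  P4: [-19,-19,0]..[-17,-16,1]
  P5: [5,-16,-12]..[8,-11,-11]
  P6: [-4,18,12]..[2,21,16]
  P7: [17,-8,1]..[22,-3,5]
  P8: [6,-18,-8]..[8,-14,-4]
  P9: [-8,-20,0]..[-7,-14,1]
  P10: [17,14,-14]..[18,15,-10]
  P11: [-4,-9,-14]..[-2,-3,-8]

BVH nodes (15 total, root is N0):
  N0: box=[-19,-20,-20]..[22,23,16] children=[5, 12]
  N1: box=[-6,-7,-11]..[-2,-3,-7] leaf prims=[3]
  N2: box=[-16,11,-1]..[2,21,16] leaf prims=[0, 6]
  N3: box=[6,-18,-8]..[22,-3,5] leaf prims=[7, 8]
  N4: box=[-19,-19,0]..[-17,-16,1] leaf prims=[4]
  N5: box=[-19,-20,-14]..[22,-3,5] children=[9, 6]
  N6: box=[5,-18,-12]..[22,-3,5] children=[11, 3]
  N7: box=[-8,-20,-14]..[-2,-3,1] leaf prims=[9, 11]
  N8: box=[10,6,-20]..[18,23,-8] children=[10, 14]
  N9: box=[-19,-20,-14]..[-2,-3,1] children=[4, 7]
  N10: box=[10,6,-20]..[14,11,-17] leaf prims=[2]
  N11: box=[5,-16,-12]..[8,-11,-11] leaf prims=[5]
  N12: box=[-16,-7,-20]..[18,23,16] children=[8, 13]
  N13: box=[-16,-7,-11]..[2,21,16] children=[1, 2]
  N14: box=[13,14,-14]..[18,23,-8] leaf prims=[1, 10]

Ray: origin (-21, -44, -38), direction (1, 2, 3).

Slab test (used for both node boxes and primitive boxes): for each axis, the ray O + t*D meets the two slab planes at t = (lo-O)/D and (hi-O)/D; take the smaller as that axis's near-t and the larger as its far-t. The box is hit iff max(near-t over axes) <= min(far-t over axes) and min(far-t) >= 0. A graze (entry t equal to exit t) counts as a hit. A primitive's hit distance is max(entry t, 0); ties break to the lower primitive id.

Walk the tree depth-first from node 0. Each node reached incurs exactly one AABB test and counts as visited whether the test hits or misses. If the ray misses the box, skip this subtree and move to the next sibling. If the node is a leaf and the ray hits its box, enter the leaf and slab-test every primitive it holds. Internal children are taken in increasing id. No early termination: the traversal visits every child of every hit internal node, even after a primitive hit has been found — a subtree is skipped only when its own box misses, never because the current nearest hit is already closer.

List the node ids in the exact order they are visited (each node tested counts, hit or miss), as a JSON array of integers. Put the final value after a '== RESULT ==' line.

Trace the traversal:
N0 x:[2,43] y:[12,67/2] z:[6,18] -> hit [12,18], descend [5, 12]
  N5 x:[2,43] y:[12,41/2] z:[8,43/3] -> hit [12,43/3], descend [6, 9]
    N6 x:[26,43] y:[13,41/2] z:[26/3,43/3] -> miss, prune
    N9 x:[2,19] y:[12,41/2] z:[8,13] -> hit [12,13], descend [4, 7]
      N4 x:[2,4] y:[25/2,14] z:[38/3,13] -> miss, prune
      N7 x:[13,19] y:[12,41/2] z:[8,13] -> hit [13,13] leaf, test {P9@t=13, P11(miss)}
  N12 x:[5,39] y:[37/2,67/2] z:[6,18] -> miss, prune

Visited [0, 5, 6, 9, 4, 7, 12]. Tests: 7 box, 1 leaf. Nearest: P9.

== RESULT ==
[0, 5, 6, 9, 4, 7, 12]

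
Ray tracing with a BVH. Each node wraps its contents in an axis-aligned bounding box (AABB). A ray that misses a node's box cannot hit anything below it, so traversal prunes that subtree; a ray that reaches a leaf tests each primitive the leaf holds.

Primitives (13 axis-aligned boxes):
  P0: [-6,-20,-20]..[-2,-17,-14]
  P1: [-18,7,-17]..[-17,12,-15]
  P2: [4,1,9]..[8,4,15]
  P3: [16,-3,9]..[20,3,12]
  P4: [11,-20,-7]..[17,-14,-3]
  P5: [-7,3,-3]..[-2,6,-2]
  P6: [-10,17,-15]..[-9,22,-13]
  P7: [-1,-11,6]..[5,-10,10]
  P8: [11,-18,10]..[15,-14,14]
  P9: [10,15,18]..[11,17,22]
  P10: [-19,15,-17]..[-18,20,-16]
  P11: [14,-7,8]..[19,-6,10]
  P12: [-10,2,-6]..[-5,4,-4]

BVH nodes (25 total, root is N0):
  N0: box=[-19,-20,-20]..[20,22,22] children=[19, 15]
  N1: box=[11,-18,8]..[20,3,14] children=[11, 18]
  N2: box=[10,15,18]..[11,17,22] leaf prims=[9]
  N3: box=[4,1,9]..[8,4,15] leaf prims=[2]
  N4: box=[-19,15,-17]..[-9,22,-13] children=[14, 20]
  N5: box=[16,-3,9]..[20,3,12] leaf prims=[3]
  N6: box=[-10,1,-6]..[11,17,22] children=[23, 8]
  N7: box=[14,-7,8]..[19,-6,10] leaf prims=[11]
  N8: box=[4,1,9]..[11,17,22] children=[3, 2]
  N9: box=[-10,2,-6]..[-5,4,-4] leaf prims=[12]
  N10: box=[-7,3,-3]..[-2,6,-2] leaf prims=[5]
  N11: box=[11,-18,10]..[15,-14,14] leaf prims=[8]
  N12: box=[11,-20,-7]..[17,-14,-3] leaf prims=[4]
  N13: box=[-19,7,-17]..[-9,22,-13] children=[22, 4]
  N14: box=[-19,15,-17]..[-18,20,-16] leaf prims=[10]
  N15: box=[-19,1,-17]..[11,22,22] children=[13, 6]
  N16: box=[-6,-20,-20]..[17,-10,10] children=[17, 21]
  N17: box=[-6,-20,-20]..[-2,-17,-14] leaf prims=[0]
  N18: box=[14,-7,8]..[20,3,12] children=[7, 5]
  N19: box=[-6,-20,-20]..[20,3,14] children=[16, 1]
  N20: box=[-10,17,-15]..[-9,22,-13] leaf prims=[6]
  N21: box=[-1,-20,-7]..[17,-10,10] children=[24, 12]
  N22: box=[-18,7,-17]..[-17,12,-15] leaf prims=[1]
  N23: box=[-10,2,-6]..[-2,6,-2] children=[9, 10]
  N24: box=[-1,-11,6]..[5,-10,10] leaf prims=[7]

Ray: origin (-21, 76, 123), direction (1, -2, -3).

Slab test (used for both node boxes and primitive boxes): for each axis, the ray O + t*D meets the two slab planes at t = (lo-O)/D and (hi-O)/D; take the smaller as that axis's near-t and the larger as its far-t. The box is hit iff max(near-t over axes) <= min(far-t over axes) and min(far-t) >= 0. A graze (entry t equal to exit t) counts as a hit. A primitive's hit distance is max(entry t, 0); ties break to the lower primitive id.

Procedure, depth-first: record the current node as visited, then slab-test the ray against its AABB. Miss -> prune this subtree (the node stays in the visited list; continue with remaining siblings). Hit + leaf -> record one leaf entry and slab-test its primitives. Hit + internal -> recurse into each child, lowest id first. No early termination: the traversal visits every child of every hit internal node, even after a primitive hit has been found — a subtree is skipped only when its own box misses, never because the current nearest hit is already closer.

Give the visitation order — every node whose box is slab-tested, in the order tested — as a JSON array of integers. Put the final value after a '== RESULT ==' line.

Walk:
N0 x:[2,41] y:[27,48] z:[101/3,143/3] -> hit [101/3,41], descend [15, 19]
  N15 x:[2,32] y:[27,75/2] z:[101/3,140/3] -> miss, prune
  N19 x:[15,41] y:[73/2,48] z:[109/3,143/3] -> hit [73/2,41], descend [1, 16]
    N1 x:[32,41] y:[73/2,47] z:[109/3,115/3] -> hit [73/2,115/3], descend [11, 18]
      N11 x:[32,36] y:[45,47] z:[109/3,113/3] -> miss, prune
      N18 x:[35,41] y:[73/2,83/2] z:[37,115/3] -> hit [37,115/3], descend [5, 7]
        N5 x:[37,41] y:[73/2,79/2] z:[37,38] -> hit [37,38] leaf, test {P3@t=37}
        N7 x:[35,40] y:[41,83/2] z:[113/3,115/3] -> miss, prune
    N16 x:[15,38] y:[43,48] z:[113/3,143/3] -> miss, prune

Visited [0, 15, 19, 1, 11, 18, 5, 7, 16]. Tests: 9 box, 1 leaf. Nearest: P3.

== RESULT ==
[0, 15, 19, 1, 11, 18, 5, 7, 16]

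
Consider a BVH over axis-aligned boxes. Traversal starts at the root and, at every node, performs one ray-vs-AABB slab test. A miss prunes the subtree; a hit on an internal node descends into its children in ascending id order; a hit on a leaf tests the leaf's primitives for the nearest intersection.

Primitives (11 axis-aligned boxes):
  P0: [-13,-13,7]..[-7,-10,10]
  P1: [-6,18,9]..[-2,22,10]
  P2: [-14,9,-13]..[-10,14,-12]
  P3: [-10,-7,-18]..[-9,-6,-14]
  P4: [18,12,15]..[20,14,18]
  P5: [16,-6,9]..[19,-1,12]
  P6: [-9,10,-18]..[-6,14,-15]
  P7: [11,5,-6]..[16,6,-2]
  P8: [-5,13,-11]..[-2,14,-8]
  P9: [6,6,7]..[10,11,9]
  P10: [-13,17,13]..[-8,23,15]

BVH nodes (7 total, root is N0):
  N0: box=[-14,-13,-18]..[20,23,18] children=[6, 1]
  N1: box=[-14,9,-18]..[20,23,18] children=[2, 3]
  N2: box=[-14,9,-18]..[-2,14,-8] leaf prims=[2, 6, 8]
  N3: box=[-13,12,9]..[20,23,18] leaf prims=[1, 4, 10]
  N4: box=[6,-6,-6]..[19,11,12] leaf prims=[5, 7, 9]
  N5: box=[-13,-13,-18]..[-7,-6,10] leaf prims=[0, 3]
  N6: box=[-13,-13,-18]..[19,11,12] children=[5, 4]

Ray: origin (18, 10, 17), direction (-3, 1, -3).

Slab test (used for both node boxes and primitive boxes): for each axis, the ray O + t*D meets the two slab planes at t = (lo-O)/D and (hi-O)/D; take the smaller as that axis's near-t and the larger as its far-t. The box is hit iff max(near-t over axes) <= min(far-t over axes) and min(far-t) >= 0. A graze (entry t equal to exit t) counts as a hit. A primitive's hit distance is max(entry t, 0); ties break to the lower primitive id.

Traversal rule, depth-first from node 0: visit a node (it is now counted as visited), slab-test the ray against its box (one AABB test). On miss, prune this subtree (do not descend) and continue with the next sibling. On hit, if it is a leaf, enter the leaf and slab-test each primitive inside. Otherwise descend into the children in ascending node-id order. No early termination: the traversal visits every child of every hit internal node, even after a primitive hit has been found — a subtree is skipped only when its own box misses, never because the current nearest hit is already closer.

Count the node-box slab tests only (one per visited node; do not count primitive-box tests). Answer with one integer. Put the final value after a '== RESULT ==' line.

Walk:
N0 x:[-2/3,32/3] y:[-23,13] z:[-1/3,35/3] -> hit [-1/3,32/3], descend [1, 6]
  N1 x:[-2/3,32/3] y:[-1,13] z:[-1/3,35/3] -> hit [-1/3,32/3], descend [2, 3]
    N2 x:[20/3,32/3] y:[-1,4] z:[25/3,35/3] -> miss, prune
    N3 x:[-2/3,31/3] y:[2,13] z:[-1/3,8/3] -> hit [2,8/3] leaf, test {P1(miss), P4(miss), P10(miss)}
  N6 x:[-1/3,31/3] y:[-23,1] z:[5/3,35/3] -> miss, prune

Summary -> nodes [0, 1, 2, 3, 6]; box-tests=5; leaf-entries=1; first=miss

== RESULT ==
5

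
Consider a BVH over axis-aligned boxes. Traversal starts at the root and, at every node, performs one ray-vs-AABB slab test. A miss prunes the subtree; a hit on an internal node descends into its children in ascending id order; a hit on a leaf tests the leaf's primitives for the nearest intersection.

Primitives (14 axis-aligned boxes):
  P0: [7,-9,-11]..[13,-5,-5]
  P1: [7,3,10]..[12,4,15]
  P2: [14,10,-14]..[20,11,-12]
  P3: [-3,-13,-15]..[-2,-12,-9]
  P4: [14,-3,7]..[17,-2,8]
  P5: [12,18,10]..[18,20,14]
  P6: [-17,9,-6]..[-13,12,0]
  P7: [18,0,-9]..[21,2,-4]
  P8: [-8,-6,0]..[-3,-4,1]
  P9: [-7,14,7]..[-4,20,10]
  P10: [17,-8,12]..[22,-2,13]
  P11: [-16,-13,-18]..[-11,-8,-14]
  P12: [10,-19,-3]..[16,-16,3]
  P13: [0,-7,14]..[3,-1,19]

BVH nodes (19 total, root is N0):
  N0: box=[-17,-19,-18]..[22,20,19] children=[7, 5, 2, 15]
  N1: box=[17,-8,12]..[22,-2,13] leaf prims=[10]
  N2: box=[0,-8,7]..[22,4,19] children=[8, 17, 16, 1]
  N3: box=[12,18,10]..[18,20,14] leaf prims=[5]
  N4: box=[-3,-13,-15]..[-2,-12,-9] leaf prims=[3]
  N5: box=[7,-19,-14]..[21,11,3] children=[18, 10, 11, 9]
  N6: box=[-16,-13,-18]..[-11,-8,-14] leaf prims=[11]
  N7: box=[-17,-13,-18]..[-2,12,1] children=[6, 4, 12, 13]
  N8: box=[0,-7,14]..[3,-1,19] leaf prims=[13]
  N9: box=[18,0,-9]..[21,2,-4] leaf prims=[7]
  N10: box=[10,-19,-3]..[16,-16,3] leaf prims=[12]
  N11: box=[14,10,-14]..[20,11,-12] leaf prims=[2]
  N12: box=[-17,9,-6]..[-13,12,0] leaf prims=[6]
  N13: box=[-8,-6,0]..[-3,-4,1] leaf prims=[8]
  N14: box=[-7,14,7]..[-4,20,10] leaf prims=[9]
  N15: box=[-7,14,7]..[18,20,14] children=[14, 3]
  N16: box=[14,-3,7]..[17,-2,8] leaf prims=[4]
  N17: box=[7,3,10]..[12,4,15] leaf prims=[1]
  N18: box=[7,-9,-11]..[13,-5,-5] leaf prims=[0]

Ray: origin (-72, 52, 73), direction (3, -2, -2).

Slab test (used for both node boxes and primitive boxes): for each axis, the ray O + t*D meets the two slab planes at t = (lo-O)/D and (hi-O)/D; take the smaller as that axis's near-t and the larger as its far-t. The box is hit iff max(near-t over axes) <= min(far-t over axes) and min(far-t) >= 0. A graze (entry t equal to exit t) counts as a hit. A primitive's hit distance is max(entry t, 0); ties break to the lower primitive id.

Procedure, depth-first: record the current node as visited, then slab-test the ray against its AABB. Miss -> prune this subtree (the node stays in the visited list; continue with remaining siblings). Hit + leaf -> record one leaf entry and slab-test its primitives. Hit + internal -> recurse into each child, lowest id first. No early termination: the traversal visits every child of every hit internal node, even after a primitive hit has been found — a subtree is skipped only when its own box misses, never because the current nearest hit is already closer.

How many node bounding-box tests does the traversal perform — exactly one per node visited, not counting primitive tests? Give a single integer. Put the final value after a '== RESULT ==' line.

Trace the traversal:
N0 x:[55/3,94/3] y:[16,71/2] z:[27,91/2] -> hit [27,94/3], descend [2, 5, 7, 15]
  N2 x:[24,94/3] y:[24,30] z:[27,33] -> hit [27,30], descend [1, 8, 16, 17]
    N1 x:[89/3,94/3] y:[27,30] z:[30,61/2] -> hit [30,30] leaf, test {P10@t=30}
    N8 x:[24,25] y:[53/2,59/2] z:[27,59/2] -> miss, prune
    N16 x:[86/3,89/3] y:[27,55/2] z:[65/2,33] -> miss, prune
    N17 x:[79/3,28] y:[24,49/2] z:[29,63/2] -> miss, prune
  N5 x:[79/3,31] y:[41/2,71/2] z:[35,87/2] -> miss, prune
  N7 x:[55/3,70/3] y:[20,65/2] z:[36,91/2] -> miss, prune
  N15 x:[65/3,30] y:[16,19] z:[59/2,33] -> miss, prune

order=[0, 2, 1, 8, 16, 17, 5, 7, 15]  |boxes|=9  |leaves|=1  hit=P10

== RESULT ==
9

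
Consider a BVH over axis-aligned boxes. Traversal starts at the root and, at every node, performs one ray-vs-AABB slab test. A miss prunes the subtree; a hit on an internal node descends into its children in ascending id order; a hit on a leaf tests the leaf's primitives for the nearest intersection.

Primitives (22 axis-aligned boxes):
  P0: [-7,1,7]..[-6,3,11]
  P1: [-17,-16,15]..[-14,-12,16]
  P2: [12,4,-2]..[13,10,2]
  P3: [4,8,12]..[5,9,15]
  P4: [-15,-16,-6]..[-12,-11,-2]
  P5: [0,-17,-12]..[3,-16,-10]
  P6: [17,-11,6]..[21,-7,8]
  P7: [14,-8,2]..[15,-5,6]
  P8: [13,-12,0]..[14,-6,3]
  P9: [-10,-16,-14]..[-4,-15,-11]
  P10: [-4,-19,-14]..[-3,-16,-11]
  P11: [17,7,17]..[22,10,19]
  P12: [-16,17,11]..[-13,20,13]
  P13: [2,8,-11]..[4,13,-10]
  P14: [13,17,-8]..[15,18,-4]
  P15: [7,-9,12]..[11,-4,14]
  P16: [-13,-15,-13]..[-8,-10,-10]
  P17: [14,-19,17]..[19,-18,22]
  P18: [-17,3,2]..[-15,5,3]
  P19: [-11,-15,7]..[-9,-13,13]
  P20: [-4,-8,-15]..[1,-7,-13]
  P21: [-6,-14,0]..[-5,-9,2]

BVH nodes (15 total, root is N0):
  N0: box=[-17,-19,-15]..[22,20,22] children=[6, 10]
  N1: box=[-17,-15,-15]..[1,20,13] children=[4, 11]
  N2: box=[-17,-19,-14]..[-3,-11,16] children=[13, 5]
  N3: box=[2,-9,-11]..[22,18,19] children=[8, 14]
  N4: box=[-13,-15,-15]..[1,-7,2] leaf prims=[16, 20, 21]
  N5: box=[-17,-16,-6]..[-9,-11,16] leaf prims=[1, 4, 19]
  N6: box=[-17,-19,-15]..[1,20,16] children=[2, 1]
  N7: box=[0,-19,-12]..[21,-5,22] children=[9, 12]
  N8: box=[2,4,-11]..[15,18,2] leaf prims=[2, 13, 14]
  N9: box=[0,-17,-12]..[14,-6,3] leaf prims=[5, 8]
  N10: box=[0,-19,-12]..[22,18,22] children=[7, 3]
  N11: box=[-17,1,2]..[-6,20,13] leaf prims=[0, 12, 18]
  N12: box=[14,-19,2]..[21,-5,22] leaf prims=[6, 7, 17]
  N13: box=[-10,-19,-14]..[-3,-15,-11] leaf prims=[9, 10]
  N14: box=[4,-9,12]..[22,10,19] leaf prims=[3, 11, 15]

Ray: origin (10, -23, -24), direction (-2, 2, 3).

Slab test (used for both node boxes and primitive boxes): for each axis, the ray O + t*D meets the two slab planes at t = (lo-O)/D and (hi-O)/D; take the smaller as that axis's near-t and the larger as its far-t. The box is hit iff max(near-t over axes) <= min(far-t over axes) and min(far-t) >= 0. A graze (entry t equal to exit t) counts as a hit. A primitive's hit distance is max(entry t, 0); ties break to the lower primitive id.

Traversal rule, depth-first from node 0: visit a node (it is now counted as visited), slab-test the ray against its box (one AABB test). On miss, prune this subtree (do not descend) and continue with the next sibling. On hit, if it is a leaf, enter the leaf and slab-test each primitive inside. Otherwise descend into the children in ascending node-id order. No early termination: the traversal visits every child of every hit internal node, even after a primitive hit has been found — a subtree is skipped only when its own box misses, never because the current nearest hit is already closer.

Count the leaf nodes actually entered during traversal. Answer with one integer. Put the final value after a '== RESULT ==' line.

Trace the traversal:
N0 x:[-6,27/2] y:[2,43/2] z:[3,46/3] -> hit [3,27/2], descend [6, 10]
  N6 x:[9/2,27/2] y:[2,43/2] z:[3,40/3] -> hit [9/2,40/3], descend [1, 2]
    N1 x:[9/2,27/2] y:[4,43/2] z:[3,37/3] -> hit [9/2,37/3], descend [4, 11]
      N4 x:[9/2,23/2] y:[4,8] z:[3,26/3] -> hit [9/2,8] leaf, test {P16(miss), P20(miss), P21(miss)}
      N11 x:[8,27/2] y:[12,43/2] z:[26/3,37/3] -> hit [12,37/3] leaf, test {P0(miss), P12(miss), P18(miss)}
    N2 x:[13/2,27/2] y:[2,6] z:[10/3,40/3] -> miss, prune
  N10 x:[-6,5] y:[2,41/2] z:[4,46/3] -> hit [4,5], descend [3, 7]
    N3 x:[-6,4] y:[7,41/2] z:[13/3,43/3] -> miss, prune
    N7 x:[-11/2,5] y:[2,9] z:[4,46/3] -> hit [4,5], descend [9, 12]
      N9 x:[-2,5] y:[3,17/2] z:[4,9] -> hit [4,5] leaf, test {P5(miss), P8(miss)}
      N12 x:[-11/2,-2] y:[2,9] z:[26/3,46/3] -> miss, prune

order=[0, 6, 1, 4, 11, 2, 10, 3, 7, 9, 12]  |boxes|=11  |leaves|=3  hit=miss

== RESULT ==
3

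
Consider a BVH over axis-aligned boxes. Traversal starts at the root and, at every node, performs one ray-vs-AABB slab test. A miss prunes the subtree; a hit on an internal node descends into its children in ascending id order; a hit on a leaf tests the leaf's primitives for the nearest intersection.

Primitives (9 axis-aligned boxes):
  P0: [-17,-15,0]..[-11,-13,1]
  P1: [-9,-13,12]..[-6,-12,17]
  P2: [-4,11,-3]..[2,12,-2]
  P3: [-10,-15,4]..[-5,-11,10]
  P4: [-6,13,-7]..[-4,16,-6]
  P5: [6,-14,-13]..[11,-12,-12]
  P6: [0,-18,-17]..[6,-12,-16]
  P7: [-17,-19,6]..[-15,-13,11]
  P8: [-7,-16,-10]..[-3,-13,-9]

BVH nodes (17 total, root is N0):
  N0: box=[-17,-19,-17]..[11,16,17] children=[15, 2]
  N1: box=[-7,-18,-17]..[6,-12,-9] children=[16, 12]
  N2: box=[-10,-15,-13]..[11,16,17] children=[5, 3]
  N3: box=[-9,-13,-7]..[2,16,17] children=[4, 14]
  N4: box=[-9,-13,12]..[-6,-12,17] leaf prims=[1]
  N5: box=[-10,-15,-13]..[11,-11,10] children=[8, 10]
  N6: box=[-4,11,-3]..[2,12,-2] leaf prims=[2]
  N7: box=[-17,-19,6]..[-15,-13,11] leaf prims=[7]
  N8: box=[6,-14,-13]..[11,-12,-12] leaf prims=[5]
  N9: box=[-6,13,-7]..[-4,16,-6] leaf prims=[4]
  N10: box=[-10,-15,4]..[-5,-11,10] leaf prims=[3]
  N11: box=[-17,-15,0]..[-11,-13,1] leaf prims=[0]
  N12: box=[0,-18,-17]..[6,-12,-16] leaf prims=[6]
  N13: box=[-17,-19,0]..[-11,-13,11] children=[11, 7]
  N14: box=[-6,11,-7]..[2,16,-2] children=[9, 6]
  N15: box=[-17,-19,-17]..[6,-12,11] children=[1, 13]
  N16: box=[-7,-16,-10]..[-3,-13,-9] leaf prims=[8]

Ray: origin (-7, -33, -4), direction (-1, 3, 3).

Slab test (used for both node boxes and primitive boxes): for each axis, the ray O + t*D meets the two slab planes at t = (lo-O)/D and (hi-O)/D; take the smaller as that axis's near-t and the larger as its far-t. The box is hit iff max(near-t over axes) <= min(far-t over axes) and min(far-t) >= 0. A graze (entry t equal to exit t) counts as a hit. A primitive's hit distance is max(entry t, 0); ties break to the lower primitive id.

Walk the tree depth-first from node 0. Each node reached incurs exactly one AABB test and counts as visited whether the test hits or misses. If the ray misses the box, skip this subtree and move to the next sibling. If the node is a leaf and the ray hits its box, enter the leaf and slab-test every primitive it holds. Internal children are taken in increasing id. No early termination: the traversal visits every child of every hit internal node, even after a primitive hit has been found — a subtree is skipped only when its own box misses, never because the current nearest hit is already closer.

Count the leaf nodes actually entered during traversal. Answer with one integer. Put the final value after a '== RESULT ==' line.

Trace the traversal:
N0 x:[-18,10] y:[14/3,49/3] z:[-13/3,7] -> hit [14/3,7], descend [2, 15]
  N2 x:[-18,3] y:[6,49/3] z:[-3,7] -> miss, prune
  N15 x:[-13,10] y:[14/3,7] z:[-13/3,5] -> hit [14/3,5], descend [1, 13]
    N1 x:[-13,0] y:[5,7] z:[-13/3,-5/3] -> miss, prune
    N13 x:[4,10] y:[14/3,20/3] z:[4/3,5] -> hit [14/3,5], descend [7, 11]
      N7 x:[8,10] y:[14/3,20/3] z:[10/3,5] -> miss, prune
      N11 x:[4,10] y:[6,20/3] z:[4/3,5/3] -> miss, prune

Visited [0, 2, 15, 1, 13, 7, 11]. Tests: 7 box, 0 leaf. Nearest: miss.

== RESULT ==
0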